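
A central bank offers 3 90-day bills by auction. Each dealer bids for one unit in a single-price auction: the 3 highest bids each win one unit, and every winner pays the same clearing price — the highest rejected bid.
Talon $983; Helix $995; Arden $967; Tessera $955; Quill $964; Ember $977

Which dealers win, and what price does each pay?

Sorting: 995 (Helix), 983 (Talon), 977 (Ember), 967 (Arden), 964 (Quill), …
The 3 highest are Helix, Talon, Ember.
Clearing price = highest rejected bid = $967.

Helix, Talon, Ember; each pays $967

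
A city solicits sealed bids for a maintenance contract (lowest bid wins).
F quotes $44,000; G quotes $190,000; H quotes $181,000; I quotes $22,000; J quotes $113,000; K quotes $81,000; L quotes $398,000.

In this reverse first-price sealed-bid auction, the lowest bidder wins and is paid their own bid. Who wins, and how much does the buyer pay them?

I is paid $22,000

Rule: the lowest bidder wins and is paid their own bid.
Sorting bids: 22,000 (I) < 44,000 (F) < 81,000 (K) < 113,000 (J) < 181,000 (H) < 190,000 (G) < …
I is lowest → is paid own bid, $22,000.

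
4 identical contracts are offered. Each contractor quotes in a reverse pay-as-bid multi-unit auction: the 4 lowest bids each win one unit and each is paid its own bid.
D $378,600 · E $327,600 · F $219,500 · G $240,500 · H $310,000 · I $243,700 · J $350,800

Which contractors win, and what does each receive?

Ordering the bids: 219,500 (F), 240,500 (G), 243,700 (I), 310,000 (H), 327,600 (E), 350,800 (J), …
Lowest 4: F, G, I, H.
Each winner is paid its own bid: F $219,500, G $240,500, I $243,700, H $310,000.

F $219,500, G $240,500, I $243,700, H $310,000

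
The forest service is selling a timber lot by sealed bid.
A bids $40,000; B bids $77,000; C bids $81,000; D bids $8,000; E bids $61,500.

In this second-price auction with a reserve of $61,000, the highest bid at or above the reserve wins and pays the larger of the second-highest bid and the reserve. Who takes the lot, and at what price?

Rule: the highest bid at or above the reserve wins and pays the larger of the second-highest bid and the reserve.
Bids in order: 81,000 (C) > 77,000 (B) > 61,500 (E) > 40,000 (A) > 8,000 (D)
Highest eligible bid: C at $81,000.
max(second-highest $77,000, reserve $61,000) = $77,000; the reserve does not bind.

C pays $77,000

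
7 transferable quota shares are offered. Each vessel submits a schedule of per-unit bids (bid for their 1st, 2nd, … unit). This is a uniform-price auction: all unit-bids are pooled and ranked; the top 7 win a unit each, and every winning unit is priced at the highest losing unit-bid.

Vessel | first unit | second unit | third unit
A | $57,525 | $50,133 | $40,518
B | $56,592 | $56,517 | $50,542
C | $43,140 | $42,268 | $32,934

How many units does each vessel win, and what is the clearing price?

Pooled unit-bids ranked (top 7): 57,525 (A-1), 56,592 (B-1), 56,517 (B-2), 50,542 (B-3), 50,133 (A-2), 43,140 (C-1), 42,268 (C-2)
The (k+1)-th unit-bid is $40,518.
Allocation: A 2, B 3, C 2.

A 2, B 3, C 2; clearing price $40,518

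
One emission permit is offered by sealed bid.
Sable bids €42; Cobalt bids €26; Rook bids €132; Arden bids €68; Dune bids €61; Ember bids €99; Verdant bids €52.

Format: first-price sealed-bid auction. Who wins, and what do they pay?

Rook pays €132

First-price sealed-bid auction: the highest bidder wins and pays their own bid.
Sorting bids: 132 (Rook) > 99 (Ember) > 68 (Arden) > 61 (Dune) > 52 (Verdant) > 42 (Sable) > …
Rook has the highest bid and pays exactly that: €132.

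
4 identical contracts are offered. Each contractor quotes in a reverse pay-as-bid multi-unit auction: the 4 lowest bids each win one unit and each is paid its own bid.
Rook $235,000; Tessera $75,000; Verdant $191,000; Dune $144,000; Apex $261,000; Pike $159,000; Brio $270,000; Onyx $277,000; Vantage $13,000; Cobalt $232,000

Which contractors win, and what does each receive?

Ordering the bids: 13,000 (Vantage), 75,000 (Tessera), 144,000 (Dune), 159,000 (Pike), 191,000 (Verdant), 232,000 (Cobalt), …
The 4 lowest are Vantage, Tessera, Dune, Pike.
Each winner is paid its own bid: Vantage $13,000, Tessera $75,000, Dune $144,000, Pike $159,000.

Vantage $13,000, Tessera $75,000, Dune $144,000, Pike $159,000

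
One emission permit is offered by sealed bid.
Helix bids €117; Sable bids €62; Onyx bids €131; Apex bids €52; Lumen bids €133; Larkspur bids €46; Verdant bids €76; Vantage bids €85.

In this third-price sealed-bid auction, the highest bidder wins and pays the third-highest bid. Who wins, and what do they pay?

Bids in order: 133 (Lumen) > 131 (Onyx) > 117 (Helix) > 85 (Vantage) > 76 (Verdant) > 62 (Sable) > …
Lumen wins; payment is bid #3 in the ranking = €117.

Lumen pays €117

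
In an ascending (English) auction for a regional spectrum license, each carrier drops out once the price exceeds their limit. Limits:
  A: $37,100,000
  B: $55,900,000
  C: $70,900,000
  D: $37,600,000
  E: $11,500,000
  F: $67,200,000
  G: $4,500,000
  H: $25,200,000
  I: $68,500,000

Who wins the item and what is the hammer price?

C wins at $68,500,000

Sorting limits: 70,900,000 (C) > 68,500,000 (I) > 67,200,000 (F) > 55,900,000 (B) > 37,600,000 (D) > 37,100,000 (A) > …
I is the last rival to drop out, at $68,500,000; C remains and wins at that price.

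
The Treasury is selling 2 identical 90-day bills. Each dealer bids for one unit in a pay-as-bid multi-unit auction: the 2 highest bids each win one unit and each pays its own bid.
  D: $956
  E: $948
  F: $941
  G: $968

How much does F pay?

Bids ranked high→low: 968 (G), 956 (D), 948 (E), 941 (F)
Top 2: G, D.
F does not win → $0.

F pays $0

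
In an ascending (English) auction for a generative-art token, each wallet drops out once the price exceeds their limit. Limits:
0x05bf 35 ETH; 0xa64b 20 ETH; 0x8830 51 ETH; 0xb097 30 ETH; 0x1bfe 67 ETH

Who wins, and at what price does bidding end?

0x1bfe wins at 51 ETH

Rule: the price rises until one bidder remains; the winner pays the price at which the last rival dropped out.
Limits in order: 67 (0x1bfe) > 51 (0x8830) > 35 (0x05bf) > 30 (0xb097) > 20 (0xa64b)
Bidding ends when 0x8830 exits at 51 ETH; 0x1bfe takes it.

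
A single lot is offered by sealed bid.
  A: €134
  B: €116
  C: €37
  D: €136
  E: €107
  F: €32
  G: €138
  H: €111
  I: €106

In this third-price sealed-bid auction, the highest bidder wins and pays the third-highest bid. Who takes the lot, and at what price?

Bids in order: 138 (G) > 136 (D) > 134 (A) > 116 (B) > 111 (H) > 107 (E) > …
G is highest; pays the third-highest bid, €134.

G pays €134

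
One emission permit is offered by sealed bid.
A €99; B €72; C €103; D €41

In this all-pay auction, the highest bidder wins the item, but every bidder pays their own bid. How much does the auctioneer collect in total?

Bids in order: 103 (C) > 99 (A) > 72 (B) > 41 (D)
Every bidder forfeits their bid regardless of winning.
Revenue = 99 + 72 + 103 + 41 = €315.

Total revenue: €315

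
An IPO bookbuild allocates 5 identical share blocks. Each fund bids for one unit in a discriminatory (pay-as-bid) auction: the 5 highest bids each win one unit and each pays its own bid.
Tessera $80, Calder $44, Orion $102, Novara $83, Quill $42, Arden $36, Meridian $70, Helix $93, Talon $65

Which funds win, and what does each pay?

Orion $102, Helix $93, Novara $83, Tessera $80, Meridian $70

Bids ranked high→low: 102 (Orion), 93 (Helix), 83 (Novara), 80 (Tessera), 70 (Meridian), 65 (Talon), 44 (Calder), …
Top 5: Orion, Helix, Novara, Tessera, Meridian.
Each winner pays its own bid: Orion $102, Helix $93, Novara $83, Tessera $80, Meridian $70.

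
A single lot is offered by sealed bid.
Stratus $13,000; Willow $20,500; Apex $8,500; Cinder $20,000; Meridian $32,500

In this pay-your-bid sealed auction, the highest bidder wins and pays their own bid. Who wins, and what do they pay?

Meridian pays $32,500

Rule: the highest bidder wins and pays their own bid.
Bids in order: 32,500 (Meridian) > 20,500 (Willow) > 20,000 (Cinder) > 13,000 (Stratus) > 8,500 (Apex)
Meridian has the highest bid and pays exactly that: $32,500.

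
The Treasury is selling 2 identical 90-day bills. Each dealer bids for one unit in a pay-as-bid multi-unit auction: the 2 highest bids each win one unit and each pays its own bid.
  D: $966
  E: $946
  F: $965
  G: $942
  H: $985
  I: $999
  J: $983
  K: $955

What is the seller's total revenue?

Total revenue: $1,984

Bids ranked high→low: 999 (I), 985 (H), 983 (J), 966 (D), …
Top 2: I, H.
Total revenue = 999 + 985 = $1,984.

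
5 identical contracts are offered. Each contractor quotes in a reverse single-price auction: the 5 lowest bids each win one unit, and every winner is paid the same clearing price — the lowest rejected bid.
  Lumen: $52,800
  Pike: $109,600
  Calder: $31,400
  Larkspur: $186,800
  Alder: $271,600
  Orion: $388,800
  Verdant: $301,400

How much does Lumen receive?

Lumen is paid $301,400

Sorting: 31,400 (Calder), 52,800 (Lumen), 109,600 (Pike), 186,800 (Larkspur), 271,600 (Alder), 301,400 (Verdant), 388,800 (Orion)
Winners (5 units): Calder, Lumen, Pike, Larkspur, Alder.
First losing bid is Verdant's $301,400, which sets the uniform price.
Lumen wins → is paid $301,400.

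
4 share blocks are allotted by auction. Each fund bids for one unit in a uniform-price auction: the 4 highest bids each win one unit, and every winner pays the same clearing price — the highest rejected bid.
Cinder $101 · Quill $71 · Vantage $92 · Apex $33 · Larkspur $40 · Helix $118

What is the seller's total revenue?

Total revenue: $160

Sorting: 118 (Helix), 101 (Cinder), 92 (Vantage), 71 (Quill), 40 (Larkspur), 33 (Apex)
The 4 highest are Helix, Cinder, Vantage, Quill.
First losing bid is Larkspur's $40, which sets the uniform price.
Total revenue = 4 × $40 = $160.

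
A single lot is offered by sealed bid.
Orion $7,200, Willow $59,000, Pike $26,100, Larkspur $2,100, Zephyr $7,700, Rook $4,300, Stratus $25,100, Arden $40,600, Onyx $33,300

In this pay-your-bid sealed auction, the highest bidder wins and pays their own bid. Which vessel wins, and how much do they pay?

Pay-your-bid sealed auction: the highest bidder wins and pays their own bid.
Sorting bids: 59,000 (Willow) > 40,600 (Arden) > 33,300 (Onyx) > 26,100 (Pike) > 25,100 (Stratus) > 7,700 (Zephyr) > …
Willow has the highest bid and pays exactly that: $59,000.

Willow pays $59,000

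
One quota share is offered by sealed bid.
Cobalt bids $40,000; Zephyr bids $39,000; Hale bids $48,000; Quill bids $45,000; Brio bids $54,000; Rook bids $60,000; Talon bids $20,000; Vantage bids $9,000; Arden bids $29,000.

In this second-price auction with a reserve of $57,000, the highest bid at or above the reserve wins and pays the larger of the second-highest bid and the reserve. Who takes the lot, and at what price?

Rook pays $57,000

Second-price auction with a reserve of $57,000: the highest bid at or above the reserve wins and pays the larger of the second-highest bid and the reserve.
Bids ranked: 60,000 (Rook) > 54,000 (Brio) > 48,000 (Hale) > 45,000 (Quill) > 40,000 (Cobalt) > 39,000 (Zephyr) > …
Rook has the top bid at or above the reserve ($60,000).
max(second-highest $54,000, reserve $57,000) = $57,000.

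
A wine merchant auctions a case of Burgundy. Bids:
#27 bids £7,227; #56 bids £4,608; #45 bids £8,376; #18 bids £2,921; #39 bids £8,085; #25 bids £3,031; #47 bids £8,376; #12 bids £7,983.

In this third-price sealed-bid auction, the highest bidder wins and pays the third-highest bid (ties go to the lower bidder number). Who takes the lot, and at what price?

#45 pays £8,085

Bids ranked: 8,376 (#45) > 8,376 (#47) > 8,085 (#39) > 7,983 (#12) > 7,227 (#27) > 4,608 (#56) > …
#45 and #47 tie at £8,376; tie-break gives it to #45.
#45 wins; payment is bid #3 in the ranking = £8,085.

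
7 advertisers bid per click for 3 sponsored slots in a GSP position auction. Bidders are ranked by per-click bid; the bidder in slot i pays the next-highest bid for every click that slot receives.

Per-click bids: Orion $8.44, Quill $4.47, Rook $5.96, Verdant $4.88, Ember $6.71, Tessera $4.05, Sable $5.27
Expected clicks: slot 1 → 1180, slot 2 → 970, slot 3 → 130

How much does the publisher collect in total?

Total revenue: $14384.10

Per-click bids in order: $8.44 (Orion) > $6.71 (Ember) > $5.96 (Rook) > $5.27 (Sable) > …
Slot 1: Orion pays $6.71 × 1180 = $7917.80
Slot 2: Ember pays $5.96 × 970 = $5781.20
Slot 3: Rook pays $5.27 × 130 = $685.10
Total = $14384.10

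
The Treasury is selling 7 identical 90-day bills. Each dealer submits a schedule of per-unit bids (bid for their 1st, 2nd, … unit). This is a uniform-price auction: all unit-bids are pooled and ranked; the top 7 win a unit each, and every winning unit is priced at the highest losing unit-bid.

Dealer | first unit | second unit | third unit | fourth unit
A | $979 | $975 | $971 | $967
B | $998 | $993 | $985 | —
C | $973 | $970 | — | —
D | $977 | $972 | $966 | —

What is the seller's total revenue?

Pooled unit-bids ranked (top 7): 998 (B-1), 993 (B-2), 985 (B-3), 979 (A-1), 977 (D-1), 975 (A-2), 973 (C-1)
The (k+1)-th unit-bid is $972.
Allocation: A 2, B 3, C 1, D 1. Every unit priced at $972.
Revenue = 7 × 972 = $6,804.

Total revenue: $6,804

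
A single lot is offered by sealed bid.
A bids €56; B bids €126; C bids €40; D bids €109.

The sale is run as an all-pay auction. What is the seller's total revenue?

Total revenue: €331

Rule: the highest bidder wins the item, but every bidder pays their own bid.
Bids ranked: 126 (B) > 109 (D) > 56 (A) > 40 (C)
B wins with the top bid; all bids are sunk regardless.
Every bidder forfeits their bid regardless of winning.
Revenue = 56 + 126 + 40 + 109 = €331.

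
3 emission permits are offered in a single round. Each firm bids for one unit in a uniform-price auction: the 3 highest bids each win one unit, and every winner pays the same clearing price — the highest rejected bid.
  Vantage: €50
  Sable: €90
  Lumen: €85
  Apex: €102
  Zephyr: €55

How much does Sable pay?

Sorting: 102 (Apex), 90 (Sable), 85 (Lumen), 55 (Zephyr), 50 (Vantage)
Winners (3 units): Apex, Sable, Lumen.
Clearing price = highest rejected bid = €55.
Sable wins → pays €55.

Sable pays €55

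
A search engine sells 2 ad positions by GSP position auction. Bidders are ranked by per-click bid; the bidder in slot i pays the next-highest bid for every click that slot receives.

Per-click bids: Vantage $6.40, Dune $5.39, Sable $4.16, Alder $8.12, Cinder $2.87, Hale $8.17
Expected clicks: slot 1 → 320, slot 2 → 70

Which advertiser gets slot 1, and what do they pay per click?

Hale; $8.12 per click

Ranked by bid: $8.17 (Hale) > $8.12 (Alder) > $6.40 (Vantage) > …
Slot 1 goes to the first-ranked bidder, Hale, who pays the next bid down: $8.12/click.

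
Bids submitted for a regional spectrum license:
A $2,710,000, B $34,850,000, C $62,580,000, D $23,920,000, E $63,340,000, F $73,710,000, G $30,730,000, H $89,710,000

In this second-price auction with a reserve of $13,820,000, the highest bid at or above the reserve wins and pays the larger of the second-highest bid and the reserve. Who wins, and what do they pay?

H pays $73,710,000

Second-price auction with a reserve of $13,820,000: the highest bid at or above the reserve wins and pays the larger of the second-highest bid and the reserve.
Bids ranked: 89,710,000 (H) > 73,710,000 (F) > 63,340,000 (E) > 62,580,000 (C) > 34,850,000 (B) > 30,730,000 (G) > …
Highest eligible bid: H at $89,710,000.
max(second-highest $73,710,000, reserve $13,820,000) = $73,710,000; the reserve does not bind.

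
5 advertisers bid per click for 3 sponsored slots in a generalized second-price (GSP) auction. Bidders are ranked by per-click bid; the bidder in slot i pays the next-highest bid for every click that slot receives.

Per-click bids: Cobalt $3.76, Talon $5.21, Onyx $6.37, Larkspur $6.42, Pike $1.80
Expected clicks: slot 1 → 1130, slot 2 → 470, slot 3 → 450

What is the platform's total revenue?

Sorting advertisers: $6.42 (Larkspur) > $6.37 (Onyx) > $5.21 (Talon) > $3.76 (Cobalt) > …
Slot 1: Larkspur pays $6.37 × 1130 = $7198.10
Slot 2: Onyx pays $5.21 × 470 = $2448.70
Slot 3: Talon pays $3.76 × 450 = $1692.00
Total = $11338.80

Total revenue: $11338.80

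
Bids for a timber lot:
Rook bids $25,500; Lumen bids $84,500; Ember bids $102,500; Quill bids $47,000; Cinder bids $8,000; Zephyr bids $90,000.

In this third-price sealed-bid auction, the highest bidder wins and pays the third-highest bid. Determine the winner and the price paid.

Bids in order: 102,500 (Ember) > 90,000 (Zephyr) > 84,500 (Lumen) > 47,000 (Quill) > 25,500 (Rook) > 8,000 (Cinder)
Ember wins; payment is bid #3 in the ranking = $84,500.

Ember pays $84,500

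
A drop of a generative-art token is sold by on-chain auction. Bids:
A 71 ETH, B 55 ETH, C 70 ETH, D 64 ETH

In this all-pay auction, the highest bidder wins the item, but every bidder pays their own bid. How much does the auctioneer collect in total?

Total revenue: 260 ETH

All-pay auction: the highest bidder wins the item, but every bidder pays their own bid.
Sorting bids: 71 (A) > 70 (C) > 64 (D) > 55 (B)
A wins with the top bid; all bids are sunk regardless.
Every bidder forfeits their bid regardless of winning.
Revenue = 71 + 55 + 70 + 64 = 260 ETH.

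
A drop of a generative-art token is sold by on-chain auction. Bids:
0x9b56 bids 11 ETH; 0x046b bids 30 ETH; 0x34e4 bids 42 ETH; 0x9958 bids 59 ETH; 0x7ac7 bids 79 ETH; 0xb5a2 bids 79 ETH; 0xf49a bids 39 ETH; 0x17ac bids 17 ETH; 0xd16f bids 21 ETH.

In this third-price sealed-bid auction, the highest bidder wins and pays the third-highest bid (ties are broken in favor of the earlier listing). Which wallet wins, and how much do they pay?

Bids in order: 79 (0x7ac7) > 79 (0xb5a2) > 59 (0x9958) > 42 (0x34e4) > 39 (0xf49a) > 30 (0x046b) > …
0x7ac7 and 0xb5a2 tie at 79 ETH; tie-break gives it to 0x7ac7.
0x7ac7 wins; payment is bid #3 in the ranking = 59 ETH.

0x7ac7 pays 59 ETH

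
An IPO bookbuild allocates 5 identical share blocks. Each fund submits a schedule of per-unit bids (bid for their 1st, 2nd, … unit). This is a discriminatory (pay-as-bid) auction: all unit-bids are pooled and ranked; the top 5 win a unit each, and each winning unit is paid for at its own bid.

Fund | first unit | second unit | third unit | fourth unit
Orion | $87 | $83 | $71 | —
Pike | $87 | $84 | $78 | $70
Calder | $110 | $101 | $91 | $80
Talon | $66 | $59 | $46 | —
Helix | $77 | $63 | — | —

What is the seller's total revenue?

Pooled unit-bids ranked (top 5): 110 (Calder-1), 101 (Calder-2), 91 (Calder-3), 87 (Orion-1), 87 (Pike-1)
Next rejected bid: $84 (not a price — pay-as-bid).
Each winning unit pays its own bid.
Revenue = 110 + 101 + 91 + 87 + 87 = $476.

Total revenue: $476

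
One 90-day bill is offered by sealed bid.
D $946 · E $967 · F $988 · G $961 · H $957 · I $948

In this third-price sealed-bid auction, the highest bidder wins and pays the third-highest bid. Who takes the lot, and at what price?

F pays $961

Sorting bids: 988 (F) > 967 (E) > 961 (G) > 957 (H) > 948 (I) > 946 (D)
F is highest; pays the third-highest bid, $961.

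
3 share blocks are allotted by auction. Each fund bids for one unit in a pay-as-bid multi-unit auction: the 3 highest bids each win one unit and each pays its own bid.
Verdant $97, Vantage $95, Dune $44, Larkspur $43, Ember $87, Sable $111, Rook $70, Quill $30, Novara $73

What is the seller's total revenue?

Total revenue: $303

Bids ranked high→low: 111 (Sable), 97 (Verdant), 95 (Vantage), 87 (Ember), 73 (Novara), …
Top 3: Sable, Verdant, Vantage.
Total revenue = 111 + 97 + 95 = $303.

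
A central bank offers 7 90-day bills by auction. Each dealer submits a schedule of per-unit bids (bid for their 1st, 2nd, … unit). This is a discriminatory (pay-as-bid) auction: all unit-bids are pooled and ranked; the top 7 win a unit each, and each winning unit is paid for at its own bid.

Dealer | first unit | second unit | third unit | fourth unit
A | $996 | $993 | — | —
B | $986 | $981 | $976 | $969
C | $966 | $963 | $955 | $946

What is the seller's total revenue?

Merging the schedules and taking the best 7: 996 (A-1), 993 (A-2), 986 (B-1), 981 (B-2), 976 (B-3), 969 (B-4), 966 (C-1)
Next rejected bid: $963 (not a price — pay-as-bid).
Each winning unit pays its own bid.
Revenue = 996 + 993 + 986 + 981 + 976 + 969 + 966 = $6,867.

Total revenue: $6,867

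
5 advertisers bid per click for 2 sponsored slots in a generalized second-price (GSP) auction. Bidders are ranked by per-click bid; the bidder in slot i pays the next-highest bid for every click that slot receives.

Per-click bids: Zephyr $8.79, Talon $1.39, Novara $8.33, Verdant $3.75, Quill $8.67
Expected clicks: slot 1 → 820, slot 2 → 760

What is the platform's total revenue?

Ranked by bid: $8.79 (Zephyr) > $8.67 (Quill) > $8.33 (Novara) > …
Slot 1: Zephyr pays $8.67 × 820 = $7109.40
Slot 2: Quill pays $8.33 × 760 = $6330.80
Total = $13440.20

Total revenue: $13440.20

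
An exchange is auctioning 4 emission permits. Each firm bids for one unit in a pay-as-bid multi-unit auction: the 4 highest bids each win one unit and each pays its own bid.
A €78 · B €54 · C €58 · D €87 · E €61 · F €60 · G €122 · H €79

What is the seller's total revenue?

Total revenue: €366

Ordering the bids: 122 (G), 87 (D), 79 (H), 78 (A), 61 (E), 60 (F), …
Top 4: G, D, H, A.
Total revenue = 122 + 87 + 79 + 78 = €366.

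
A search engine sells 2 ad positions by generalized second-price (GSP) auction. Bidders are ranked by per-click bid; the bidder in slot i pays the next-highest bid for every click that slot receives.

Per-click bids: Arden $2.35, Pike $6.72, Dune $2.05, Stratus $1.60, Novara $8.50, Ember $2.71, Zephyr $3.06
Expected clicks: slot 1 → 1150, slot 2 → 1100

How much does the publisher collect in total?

Per-click bids in order: $8.50 (Novara) > $6.72 (Pike) > $3.06 (Zephyr) > …
Slot 1: Novara pays $6.72 × 1150 = $7728.00
Slot 2: Pike pays $3.06 × 1100 = $3366.00
Total = $11094.00

Total revenue: $11094.00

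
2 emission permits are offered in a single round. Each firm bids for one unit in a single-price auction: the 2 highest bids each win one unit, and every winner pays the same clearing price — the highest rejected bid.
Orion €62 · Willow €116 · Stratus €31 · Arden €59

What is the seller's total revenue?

Total revenue: €118

Bids ranked high→low: 116 (Willow), 62 (Orion), 59 (Arden), 31 (Stratus)
Top 2: Willow, Orion.
Clearing price = highest rejected bid = €59.
Total revenue = 2 × €59 = €118.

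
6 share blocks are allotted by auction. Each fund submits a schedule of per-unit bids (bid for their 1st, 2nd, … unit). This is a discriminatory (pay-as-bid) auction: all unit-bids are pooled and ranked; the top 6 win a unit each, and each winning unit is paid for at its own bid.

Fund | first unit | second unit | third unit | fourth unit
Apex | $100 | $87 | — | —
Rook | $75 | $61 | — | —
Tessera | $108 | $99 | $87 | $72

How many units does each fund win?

Apex 2, Rook 1, Tessera 3

Merging the schedules and taking the best 6: 108 (Tessera-1), 100 (Apex-1), 99 (Tessera-2), 87 (Apex-2), 87 (Tessera-3), 75 (Rook-1)
Next rejected bid: $72 (not a price — pay-as-bid).
Allocation: Apex 2, Rook 1, Tessera 3.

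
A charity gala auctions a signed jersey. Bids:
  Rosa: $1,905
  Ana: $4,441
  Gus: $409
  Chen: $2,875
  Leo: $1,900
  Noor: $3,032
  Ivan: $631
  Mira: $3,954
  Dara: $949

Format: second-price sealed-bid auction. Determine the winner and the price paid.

Rule: the highest bidder wins and pays the second-highest bid.
Bids ranked: 4,441 (Ana) > 3,954 (Mira) > 3,032 (Noor) > 2,875 (Chen) > 1,905 (Rosa) > 1,900 (Leo) > …
Second-price: Ana pays Mira's bid of $3,954.

Ana pays $3,954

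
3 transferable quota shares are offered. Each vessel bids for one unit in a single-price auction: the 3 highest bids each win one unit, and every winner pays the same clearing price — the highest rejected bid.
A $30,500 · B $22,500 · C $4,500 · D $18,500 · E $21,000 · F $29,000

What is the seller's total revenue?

Sorting: 30,500 (A), 29,000 (F), 22,500 (B), 21,000 (E), 18,500 (D), …
Top 3: A, F, B.
Highest unsuccessful bid: $21,000 → clearing price.
Total revenue = 3 × $21,000 = $63,000.

Total revenue: $63,000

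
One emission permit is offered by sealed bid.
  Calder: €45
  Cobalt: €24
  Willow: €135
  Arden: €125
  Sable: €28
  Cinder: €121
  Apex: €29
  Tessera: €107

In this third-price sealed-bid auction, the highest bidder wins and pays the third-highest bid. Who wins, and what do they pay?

Bids ranked: 135 (Willow) > 125 (Arden) > 121 (Cinder) > 107 (Tessera) > 45 (Calder) > 29 (Apex) > …
Willow wins; payment is bid #3 in the ranking = €121.

Willow pays €121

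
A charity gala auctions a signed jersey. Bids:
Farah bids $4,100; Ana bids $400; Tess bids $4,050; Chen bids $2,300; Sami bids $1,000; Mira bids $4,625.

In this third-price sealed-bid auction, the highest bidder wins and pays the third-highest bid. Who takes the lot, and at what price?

Mira pays $4,050

Bids in order: 4,625 (Mira) > 4,100 (Farah) > 4,050 (Tess) > 2,300 (Chen) > 1,000 (Sami) > 400 (Ana)
Mira wins; payment is bid #3 in the ranking = $4,050.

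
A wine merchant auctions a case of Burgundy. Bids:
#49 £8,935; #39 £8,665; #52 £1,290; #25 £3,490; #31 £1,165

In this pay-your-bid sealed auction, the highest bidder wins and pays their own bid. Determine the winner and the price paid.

#49 pays £8,935

Sorting bids: 8,935 (#49) > 8,665 (#39) > 3,490 (#25) > 1,290 (#52) > 1,165 (#31)
#49 is highest → pays own bid, £8,935.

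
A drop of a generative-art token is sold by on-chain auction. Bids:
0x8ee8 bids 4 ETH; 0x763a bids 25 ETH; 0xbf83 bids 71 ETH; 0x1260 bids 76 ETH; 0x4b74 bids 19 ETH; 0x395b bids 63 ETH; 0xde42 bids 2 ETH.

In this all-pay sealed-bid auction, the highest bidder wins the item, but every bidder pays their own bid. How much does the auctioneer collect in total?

Total revenue: 260 ETH

Rule: the highest bidder wins the item, but every bidder pays their own bid.
Bids ranked: 76 (0x1260) > 71 (0xbf83) > 63 (0x395b) > 25 (0x763a) > 19 (0x4b74) > 4 (0x8ee8) > …
0x1260 wins with the top bid; all bids are sunk regardless.
Every bidder forfeits their bid regardless of winning.
Revenue = 4 + 25 + 71 + 76 + 19 + 63 + 2 = 260 ETH.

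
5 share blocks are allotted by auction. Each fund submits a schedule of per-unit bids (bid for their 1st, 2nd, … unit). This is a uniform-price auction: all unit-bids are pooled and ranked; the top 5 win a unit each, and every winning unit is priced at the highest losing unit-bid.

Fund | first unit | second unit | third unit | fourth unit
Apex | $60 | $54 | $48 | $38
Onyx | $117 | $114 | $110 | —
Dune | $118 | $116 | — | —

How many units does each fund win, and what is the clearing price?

Dune 2, Onyx 3; clearing price $60

Merging the schedules and taking the best 5: 118 (Dune-1), 117 (Onyx-1), 116 (Dune-2), 114 (Onyx-2), 110 (Onyx-3)
The (k+1)-th unit-bid is $60.
Allocation: Dune 2, Onyx 3.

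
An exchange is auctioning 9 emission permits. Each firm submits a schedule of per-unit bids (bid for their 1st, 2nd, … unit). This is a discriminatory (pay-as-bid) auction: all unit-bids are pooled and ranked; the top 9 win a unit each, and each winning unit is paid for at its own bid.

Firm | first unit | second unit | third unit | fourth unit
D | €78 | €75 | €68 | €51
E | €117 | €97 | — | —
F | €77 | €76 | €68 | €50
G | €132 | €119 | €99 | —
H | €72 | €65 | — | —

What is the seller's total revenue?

Merging the schedules and taking the best 9: 132 (G-1), 119 (G-2), 117 (E-1), 99 (G-3), 97 (E-2), 78 (D-1), 77 (F-1), 76 (F-2), 75 (D-2)
Next rejected bid: €72 (not a price — pay-as-bid).
Each winning unit pays its own bid.
Revenue = 132 + 119 + 117 + 99 + 97 + 78 + 77 + 76 + 75 = €870.

Total revenue: €870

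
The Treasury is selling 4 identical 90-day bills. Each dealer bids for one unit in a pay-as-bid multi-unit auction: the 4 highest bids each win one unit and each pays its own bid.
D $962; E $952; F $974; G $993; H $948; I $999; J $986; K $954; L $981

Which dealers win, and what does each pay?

Ordering the bids: 999 (I), 993 (G), 986 (J), 981 (L), 974 (F), 962 (D), …
Winners (4 units): I, G, J, L.
Each winner pays its own bid: I $999, G $993, J $986, L $981.

I $999, G $993, J $986, L $981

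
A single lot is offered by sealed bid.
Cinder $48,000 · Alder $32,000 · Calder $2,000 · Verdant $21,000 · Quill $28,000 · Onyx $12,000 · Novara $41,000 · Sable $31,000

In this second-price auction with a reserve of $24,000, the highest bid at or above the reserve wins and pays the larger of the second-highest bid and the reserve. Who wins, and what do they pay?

Bids in order: 48,000 (Cinder) > 41,000 (Novara) > 32,000 (Alder) > 31,000 (Sable) > 28,000 (Quill) > 21,000 (Verdant) > …
Highest eligible bid: Cinder at $48,000.
Second-highest bid $41,000 exceeds the reserve $24,000 → payment $41,000.

Cinder pays $41,000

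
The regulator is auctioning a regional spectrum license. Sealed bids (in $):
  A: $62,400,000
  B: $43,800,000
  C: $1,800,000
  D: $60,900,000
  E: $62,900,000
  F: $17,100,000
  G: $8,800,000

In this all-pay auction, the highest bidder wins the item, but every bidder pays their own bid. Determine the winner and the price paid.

E pays $62,900,000

Bids ranked: 62,900,000 (E) > 62,400,000 (A) > 60,900,000 (D) > 43,800,000 (B) > 17,100,000 (F) > 8,800,000 (G) > …
E is highest and takes the item; every bidder forfeits their bid.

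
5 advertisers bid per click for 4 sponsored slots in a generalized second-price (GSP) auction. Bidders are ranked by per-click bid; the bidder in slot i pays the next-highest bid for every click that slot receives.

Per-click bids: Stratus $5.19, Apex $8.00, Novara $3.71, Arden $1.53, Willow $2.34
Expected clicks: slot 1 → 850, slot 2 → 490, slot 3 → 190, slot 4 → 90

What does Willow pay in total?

Willow pays $137.70

Per-click bids in order: $8.00 (Apex) > $5.19 (Stratus) > $3.71 (Novara) > $2.34 (Willow) > $1.53 (Arden)
Willow holds slot 4 → pays next bid $1.53 × 90 clicks = $137.70.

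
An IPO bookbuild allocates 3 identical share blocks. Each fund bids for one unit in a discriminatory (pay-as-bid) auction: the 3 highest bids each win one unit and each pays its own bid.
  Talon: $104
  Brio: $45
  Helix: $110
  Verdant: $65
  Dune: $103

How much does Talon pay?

Ordering the bids: 110 (Helix), 104 (Talon), 103 (Dune), 65 (Verdant), 45 (Brio)
Winners (3 units): Helix, Talon, Dune.
Talon wins → own bid $104.

Talon pays $104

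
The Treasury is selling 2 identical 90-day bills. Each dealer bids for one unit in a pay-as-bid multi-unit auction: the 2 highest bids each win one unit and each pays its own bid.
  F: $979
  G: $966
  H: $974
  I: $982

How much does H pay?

H pays $0

Bids ranked high→low: 982 (I), 979 (F), 974 (H), 966 (G)
The 2 highest are I, F.
H does not win → $0.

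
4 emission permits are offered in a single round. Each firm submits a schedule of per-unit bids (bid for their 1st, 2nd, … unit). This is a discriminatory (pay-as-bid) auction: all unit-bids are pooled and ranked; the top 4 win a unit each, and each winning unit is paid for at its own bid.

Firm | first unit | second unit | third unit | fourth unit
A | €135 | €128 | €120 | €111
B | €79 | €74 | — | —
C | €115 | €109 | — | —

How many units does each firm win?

A 3, C 1

Pooled unit-bids ranked (top 4): 135 (A-1), 128 (A-2), 120 (A-3), 115 (C-1)
Next rejected bid: €111 (not a price — pay-as-bid).
Allocation: A 3, C 1.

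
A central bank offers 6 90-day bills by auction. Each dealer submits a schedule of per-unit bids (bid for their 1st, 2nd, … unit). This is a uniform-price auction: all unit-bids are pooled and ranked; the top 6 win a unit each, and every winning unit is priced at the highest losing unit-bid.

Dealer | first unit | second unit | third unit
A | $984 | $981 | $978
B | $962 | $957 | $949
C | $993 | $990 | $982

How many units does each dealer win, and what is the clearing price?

A 3, C 3; clearing price $962

Merging the schedules and taking the best 6: 993 (C-1), 990 (C-2), 984 (A-1), 982 (C-3), 981 (A-2), 978 (A-3)
Highest rejected unit-bid = $962.
Allocation: A 3, C 3.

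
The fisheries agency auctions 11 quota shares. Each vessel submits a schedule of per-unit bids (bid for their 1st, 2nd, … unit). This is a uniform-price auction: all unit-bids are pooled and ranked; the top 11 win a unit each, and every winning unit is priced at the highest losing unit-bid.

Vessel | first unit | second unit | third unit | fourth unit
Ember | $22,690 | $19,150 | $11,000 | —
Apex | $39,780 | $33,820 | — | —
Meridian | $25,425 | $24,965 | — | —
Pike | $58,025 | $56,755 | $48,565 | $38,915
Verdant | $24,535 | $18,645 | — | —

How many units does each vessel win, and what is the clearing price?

Apex 2, Ember 2, Meridian 2, Pike 4, Verdant 1; clearing price $18,645

All unit-bids, highest first — top 11: 58,025 (Pike-1), 56,755 (Pike-2), 48,565 (Pike-3), 39,780 (Apex-1), 38,915 (Pike-4), 33,820 (Apex-2), 25,425 (Meridian-1), 24,965 (Meridian-2), 24,535 (Verdant-1), 22,690 (Ember-1), 19,150 (Ember-2)
Highest rejected unit-bid = $18,645.
Allocation: Apex 2, Ember 2, Meridian 2, Pike 4, Verdant 1.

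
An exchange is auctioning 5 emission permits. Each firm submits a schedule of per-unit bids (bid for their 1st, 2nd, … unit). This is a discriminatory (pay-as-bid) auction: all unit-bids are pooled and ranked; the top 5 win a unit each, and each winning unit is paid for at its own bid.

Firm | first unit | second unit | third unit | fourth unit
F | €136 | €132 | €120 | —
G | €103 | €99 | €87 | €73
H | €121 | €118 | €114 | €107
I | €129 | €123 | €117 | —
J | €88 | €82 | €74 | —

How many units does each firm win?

F 2, H 1, I 2

Pooled unit-bids ranked (top 5): 136 (F-1), 132 (F-2), 129 (I-1), 123 (I-2), 121 (H-1)
Next rejected bid: €120 (not a price — pay-as-bid).
Allocation: F 2, H 1, I 2.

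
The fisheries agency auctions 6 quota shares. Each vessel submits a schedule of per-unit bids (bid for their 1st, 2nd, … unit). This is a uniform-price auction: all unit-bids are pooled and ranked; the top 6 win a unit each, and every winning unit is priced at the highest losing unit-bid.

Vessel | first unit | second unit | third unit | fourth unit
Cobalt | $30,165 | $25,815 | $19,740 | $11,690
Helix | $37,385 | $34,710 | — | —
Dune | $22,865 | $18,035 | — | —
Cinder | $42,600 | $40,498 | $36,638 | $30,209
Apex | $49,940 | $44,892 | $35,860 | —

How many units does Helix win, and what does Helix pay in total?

Pooled unit-bids ranked (top 6): 49,940 (Apex-1), 44,892 (Apex-2), 42,600 (Cinder-1), 40,498 (Cinder-2), 37,385 (Helix-1), 36,638 (Cinder-3)
The (k+1)-th unit-bid is $35,860.
Helix wins 1 unit(s) at $35,860 each.

Helix: 1 unit, pays $35,860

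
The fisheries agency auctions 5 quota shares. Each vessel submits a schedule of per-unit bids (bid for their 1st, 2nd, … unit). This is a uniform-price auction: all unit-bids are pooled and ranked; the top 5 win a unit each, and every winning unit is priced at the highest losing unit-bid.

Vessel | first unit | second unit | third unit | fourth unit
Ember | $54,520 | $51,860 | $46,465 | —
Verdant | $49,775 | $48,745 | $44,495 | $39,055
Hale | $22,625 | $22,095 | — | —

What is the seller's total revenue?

All unit-bids, highest first — top 5: 54,520 (Ember-1), 51,860 (Ember-2), 49,775 (Verdant-1), 48,745 (Verdant-2), 46,465 (Ember-3)
Highest rejected unit-bid = $44,495.
Allocation: Ember 3, Verdant 2. Every unit priced at $44,495.
Revenue = 5 × 44,495 = $222,475.

Total revenue: $222,475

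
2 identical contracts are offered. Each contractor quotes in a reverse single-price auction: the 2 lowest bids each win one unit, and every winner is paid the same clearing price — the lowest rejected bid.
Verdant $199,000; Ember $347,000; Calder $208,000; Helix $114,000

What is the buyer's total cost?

Ordering the bids: 114,000 (Helix), 199,000 (Verdant), 208,000 (Calder), 347,000 (Ember)
Winners (2 units): Helix, Verdant.
Clearing price = lowest rejected bid = $208,000.
Total cost = 2 × $208,000 = $416,000.

Total cost: $416,000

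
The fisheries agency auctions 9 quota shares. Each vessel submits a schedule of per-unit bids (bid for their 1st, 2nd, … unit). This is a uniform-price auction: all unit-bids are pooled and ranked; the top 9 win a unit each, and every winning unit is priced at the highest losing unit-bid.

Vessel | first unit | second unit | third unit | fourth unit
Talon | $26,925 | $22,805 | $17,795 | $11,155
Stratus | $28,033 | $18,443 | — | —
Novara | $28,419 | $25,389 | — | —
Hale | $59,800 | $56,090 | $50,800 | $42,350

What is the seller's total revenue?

Total revenue: $165,987

Merging the schedules and taking the best 9: 59,800 (Hale-1), 56,090 (Hale-2), 50,800 (Hale-3), 42,350 (Hale-4), 28,419 (Novara-1), 28,033 (Stratus-1), 26,925 (Talon-1), 25,389 (Novara-2), 22,805 (Talon-2)
The (k+1)-th unit-bid is $18,443.
Allocation: Hale 4, Novara 2, Stratus 1, Talon 2. Every unit priced at $18,443.
Revenue = 9 × 18,443 = $165,987.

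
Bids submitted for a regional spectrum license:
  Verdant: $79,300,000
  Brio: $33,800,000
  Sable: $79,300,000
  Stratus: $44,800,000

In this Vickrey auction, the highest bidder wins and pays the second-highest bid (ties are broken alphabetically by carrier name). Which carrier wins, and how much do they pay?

Bids ranked: 79,300,000 (Sable) > 79,300,000 (Verdant) > 44,800,000 (Stratus) > 33,800,000 (Brio)
Tie at $79,300,000 → Sable wins by tie-break.
Second-price: Sable pays Verdant's bid of $79,300,000.

Sable pays $79,300,000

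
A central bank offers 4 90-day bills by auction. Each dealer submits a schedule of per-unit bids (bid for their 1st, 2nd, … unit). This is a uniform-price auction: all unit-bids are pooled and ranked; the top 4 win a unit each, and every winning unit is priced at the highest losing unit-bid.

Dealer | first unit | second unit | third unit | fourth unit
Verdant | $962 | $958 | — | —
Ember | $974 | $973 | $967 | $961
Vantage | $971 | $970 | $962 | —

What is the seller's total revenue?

Total revenue: $3,868

Pooled unit-bids ranked (top 4): 974 (Ember-1), 973 (Ember-2), 971 (Vantage-1), 970 (Vantage-2)
First bid not allocated: $967.
Allocation: Ember 2, Vantage 2. Every unit priced at $967.
Revenue = 4 × 967 = $3,868.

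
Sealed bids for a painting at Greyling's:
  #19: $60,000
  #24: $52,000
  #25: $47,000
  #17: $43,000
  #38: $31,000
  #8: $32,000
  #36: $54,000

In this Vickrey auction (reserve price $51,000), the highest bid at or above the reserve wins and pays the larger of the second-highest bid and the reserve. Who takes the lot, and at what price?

#19 pays $54,000

Bids ranked: 60,000 (#19) > 54,000 (#36) > 52,000 (#24) > 47,000 (#25) > 43,000 (#17) > 32,000 (#8) > …
Highest eligible bid: #19 at $60,000.
max(second-highest $54,000, reserve $51,000) = $54,000; the reserve does not bind.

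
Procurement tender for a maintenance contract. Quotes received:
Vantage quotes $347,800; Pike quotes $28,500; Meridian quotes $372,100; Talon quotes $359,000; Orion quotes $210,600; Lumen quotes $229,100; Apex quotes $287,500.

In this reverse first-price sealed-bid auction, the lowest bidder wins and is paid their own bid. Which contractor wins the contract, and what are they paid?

Rule: the lowest bidder wins and is paid their own bid.
Sorting bids: 28,500 (Pike) < 210,600 (Orion) < 229,100 (Lumen) < 287,500 (Apex) < 347,800 (Vantage) < 359,000 (Talon) < …
First-price: Pike is paid what they bid, $28,500.

Pike is paid $28,500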